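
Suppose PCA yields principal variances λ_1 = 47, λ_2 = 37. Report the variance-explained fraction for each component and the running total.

Step 1 — total variance = trace(Sigma) = Σ λ_i = 47 + 37 = 84.

Step 2 — fraction explained by component i = λ_i / Σ λ:
  PC1: 47/84 = 0.5595
  PC2: 37/84 = 0.4405

Step 3 — cumulative fraction after k components = (λ_1 + ... + λ_k) / Σ λ:
  k = 1: 47/84 = 0.5595
  k = 2: (47 + 37)/84 = 84/84 = 1

Summary (fraction, with percent):

explained: PC1 0.5595 (55.95%), PC2 0.4405 (44.05%);  cumulative: 0.5595, 1


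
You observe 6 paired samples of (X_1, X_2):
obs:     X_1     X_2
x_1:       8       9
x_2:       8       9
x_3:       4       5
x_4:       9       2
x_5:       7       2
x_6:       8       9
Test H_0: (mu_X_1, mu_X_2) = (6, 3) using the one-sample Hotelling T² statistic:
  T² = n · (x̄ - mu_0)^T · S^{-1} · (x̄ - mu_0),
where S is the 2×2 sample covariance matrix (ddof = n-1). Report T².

Step 1 — sample mean vector:
  mean(X_1) = (8 + 8 + 4 + 9 + 7 + 8) / 6 = 44/6 = 7.3333
  mean(X_2) = (9 + 9 + 5 + 2 + 2 + 9) / 6 = 36/6 = 6
  x̄ = (7.3333, 6),  deviation x̄ - mu_0 = (7.3333, 6) - (6, 3) = (1.3333, 3).

Step 2 — sample covariance matrix, S[i,j] = (1/(n-1)) · Σ_k (x_{k,i} - mean_i) · (x_{k,j} - mean_j), divisor n-1 = 5:
  S[X_1,X_1] = ((0.6667)·(0.6667) + (0.6667)·(0.6667) + (-3.3333)·(-3.3333) + (1.6667)·(1.6667) + (-0.3333)·(-0.3333) + (0.6667)·(0.6667)) / 5 = 15.3333/5 = 3.0667
  S[X_1,X_2] = ((0.6667)·(3) + (0.6667)·(3) + (-3.3333)·(-1) + (1.6667)·(-4) + (-0.3333)·(-4) + (0.6667)·(3)) / 5 = 4/5 = 0.8
  S[X_2,X_2] = ((3)·(3) + (3)·(3) + (-1)·(-1) + (-4)·(-4) + (-4)·(-4) + (3)·(3)) / 5 = 60/5 = 12
  S = [[3.0667, 0.8],
 [0.8, 12]].

Step 3 — invert S. det(S) = 3.0667·12 - (0.8)² = 36.16.
  S^{-1} = (1/det) · [[d, -b], [-b, a]] = [[0.3319, -0.0221],
 [-0.0221, 0.0848]].

Step 4 — quadratic form (x̄ - mu_0)^T · S^{-1} · (x̄ - mu_0):
  S^{-1} · (x̄ - mu_0) = (0.3761, 0.2249),
  (x̄ - mu_0)^T · [...] = (1.3333)·(0.3761) + (3)·(0.2249) = 1.1763.

Step 5 — scale by n: T² = 6 · 1.1763 = 7.0575.

T² ≈ 7.0575


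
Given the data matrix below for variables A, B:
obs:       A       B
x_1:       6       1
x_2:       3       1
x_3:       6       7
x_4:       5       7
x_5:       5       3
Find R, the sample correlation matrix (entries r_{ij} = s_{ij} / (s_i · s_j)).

Step 1 — column means:
  mean(A) = (6 + 3 + 6 + 5 + 5) / 5 = 25/5 = 5
  mean(B) = (1 + 1 + 7 + 7 + 3) / 5 = 19/5 = 3.8

Step 2 — sample variances and covariances s[i,j] = (1/(n-1)) · Σ_k (x_{k,i} - mean_i) · (x_{k,j} - mean_j), with n-1 = 4:
  s[A,A] = ((1)·(1) + (-2)·(-2) + (1)·(1) + (0)·(0) + (0)·(0)) / 4 = 6/4 = 1.5
  s[A,B] = ((1)·(-2.8) + (-2)·(-2.8) + (1)·(3.2) + (0)·(3.2) + (0)·(-0.8)) / 4 = 6/4 = 1.5
  s[B,B] = ((-2.8)·(-2.8) + (-2.8)·(-2.8) + (3.2)·(3.2) + (3.2)·(3.2) + (-0.8)·(-0.8)) / 4 = 36.8/4 = 9.2
  Sample standard deviations s_i = √(s[i,i]):
  s(A) = √(1.5) = 1.2247
  s(B) = √(9.2) = 3.0332

Step 3 — r_{ij} = s_{ij} / (s_i · s_j):
  r[A,A] = 1 (diagonal).
  r[A,B] = 1.5 / (1.2247 · 3.0332) = 1.5 / 3.7148 = 0.4038
  r[B,B] = 1 (diagonal).

R is symmetric with unit diagonal. Assembling:

R = [[1, 0.4038],
 [0.4038, 1]]


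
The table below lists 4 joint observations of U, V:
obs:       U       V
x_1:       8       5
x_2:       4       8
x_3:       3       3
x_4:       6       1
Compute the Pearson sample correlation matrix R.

Step 1 — column means:
  mean(U) = (8 + 4 + 3 + 6) / 4 = 21/4 = 5.25
  mean(V) = (5 + 8 + 3 + 1) / 4 = 17/4 = 4.25

Step 2 — sample variances and covariances s[i,j] = (1/(n-1)) · Σ_k (x_{k,i} - mean_i) · (x_{k,j} - mean_j), with n-1 = 3:
  s[U,U] = ((2.75)·(2.75) + (-1.25)·(-1.25) + (-2.25)·(-2.25) + (0.75)·(0.75)) / 3 = 14.75/3 = 4.9167
  s[U,V] = ((2.75)·(0.75) + (-1.25)·(3.75) + (-2.25)·(-1.25) + (0.75)·(-3.25)) / 3 = -2.25/3 = -0.75
  s[V,V] = ((0.75)·(0.75) + (3.75)·(3.75) + (-1.25)·(-1.25) + (-3.25)·(-3.25)) / 3 = 26.75/3 = 8.9167
  Sample standard deviations s_i = √(s[i,i]):
  s(U) = √(4.9167) = 2.2174
  s(V) = √(8.9167) = 2.9861

Step 3 — r_{ij} = s_{ij} / (s_i · s_j):
  r[U,U] = 1 (diagonal).
  r[U,V] = -0.75 / (2.2174 · 2.9861) = -0.75 / 6.6212 = -0.1133
  r[V,V] = 1 (diagonal).

R is symmetric with unit diagonal. Assembling:

R = [[1, -0.1133],
 [-0.1133, 1]]


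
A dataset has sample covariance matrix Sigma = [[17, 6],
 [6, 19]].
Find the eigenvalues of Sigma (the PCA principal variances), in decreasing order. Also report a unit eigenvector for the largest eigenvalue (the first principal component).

Step 1 — characteristic polynomial of 2×2 Sigma:
  det(Sigma - λI) = λ² - trace · λ + det = 0.
  trace = 17 + 19 = 36, det = 17·19 - (6)² = 287.
Step 2 — discriminant:
  Δ = trace² - 4·det = 1296 - 1148 = 148.
Step 3 — eigenvalues:
  λ = (trace ± √Δ)/2 = (36 ± 12.1655)/2,
  λ_1 = 24.0828,  λ_2 = 11.9172.

Step 4 — unit eigenvector for λ_1: solve (Sigma - λ_1 I)v = 0. First row:
  (17 - 24.0828)·v_x + (6)·v_y = 0, i.e. (-7.0828)·v_x + (6)·v_y = 0,
  so v ∝ (b, λ_1 - a) = (6, 7.0828) = u.
  ||u|| = √((6)² + (7.0828)²) = √(86.1655) ≈ 9.2825,
  v_1 = u/||u|| ≈ (0.6464, 0.763) (||v_1|| = 1).

λ_1 = 24.0828,  λ_2 = 11.9172;  v_1 ≈ (0.6464, 0.763)


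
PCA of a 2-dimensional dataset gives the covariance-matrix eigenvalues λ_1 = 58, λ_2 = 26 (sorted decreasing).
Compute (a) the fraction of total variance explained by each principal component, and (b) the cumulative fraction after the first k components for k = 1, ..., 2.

Step 1 — total variance = trace(Sigma) = Σ λ_i = 58 + 26 = 84.

Step 2 — fraction explained by component i = λ_i / Σ λ:
  PC1: 58/84 = 0.6905
  PC2: 26/84 = 0.3095

Step 3 — cumulative fraction after k components = (λ_1 + ... + λ_k) / Σ λ:
  k = 1: 58/84 = 0.6905
  k = 2: (58 + 26)/84 = 84/84 = 1

Summary (fraction, with percent):

explained: PC1 0.6905 (69.05%), PC2 0.3095 (30.95%);  cumulative: 0.6905, 1


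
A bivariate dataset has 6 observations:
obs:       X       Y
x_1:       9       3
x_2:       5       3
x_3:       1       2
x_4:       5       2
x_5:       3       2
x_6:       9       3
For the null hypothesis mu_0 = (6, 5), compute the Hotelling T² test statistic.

Step 1 — sample mean vector:
  mean(X) = (9 + 5 + 1 + 5 + 3 + 9) / 6 = 32/6 = 5.3333
  mean(Y) = (3 + 3 + 2 + 2 + 2 + 3) / 6 = 15/6 = 2.5
  x̄ = (5.3333, 2.5),  deviation x̄ - mu_0 = (5.3333, 2.5) - (6, 5) = (-0.6667, -2.5).

Step 2 — sample covariance matrix, S[i,j] = (1/(n-1)) · Σ_k (x_{k,i} - mean_i) · (x_{k,j} - mean_j), divisor n-1 = 5:
  S[X,X] = ((3.6667)·(3.6667) + (-0.3333)·(-0.3333) + (-4.3333)·(-4.3333) + (-0.3333)·(-0.3333) + (-2.3333)·(-2.3333) + (3.6667)·(3.6667)) / 5 = 51.3333/5 = 10.2667
  S[X,Y] = ((3.6667)·(0.5) + (-0.3333)·(0.5) + (-4.3333)·(-0.5) + (-0.3333)·(-0.5) + (-2.3333)·(-0.5) + (3.6667)·(0.5)) / 5 = 7/5 = 1.4
  S[Y,Y] = ((0.5)·(0.5) + (0.5)·(0.5) + (-0.5)·(-0.5) + (-0.5)·(-0.5) + (-0.5)·(-0.5) + (0.5)·(0.5)) / 5 = 1.5/5 = 0.3
  S = [[10.2667, 1.4],
 [1.4, 0.3]].

Step 3 — invert S. det(S) = 10.2667·0.3 - (1.4)² = 1.12.
  S^{-1} = (1/det) · [[d, -b], [-b, a]] = [[0.2679, -1.25],
 [-1.25, 9.1667]].

Step 4 — quadratic form (x̄ - mu_0)^T · S^{-1} · (x̄ - mu_0):
  S^{-1} · (x̄ - mu_0) = (2.9464, -22.0833),
  (x̄ - mu_0)^T · [...] = (-0.6667)·(2.9464) + (-2.5)·(-22.0833) = 53.244.

Step 5 — scale by n: T² = 6 · 53.244 = 319.4643.

T² ≈ 319.4643


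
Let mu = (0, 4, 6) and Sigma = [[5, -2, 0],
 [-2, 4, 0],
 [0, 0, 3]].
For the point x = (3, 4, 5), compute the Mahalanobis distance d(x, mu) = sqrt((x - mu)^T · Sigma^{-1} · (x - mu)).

Step 1 — centre the observation: (x - mu) = (3, 0, -1).

Step 2 — invert Sigma (cofactor / det for 3×3, or solve directly):
  Sigma^{-1} = [[0.25, 0.125, 0],
 [0.125, 0.3125, 0],
 [0, 0, 0.3333]].

Step 3 — form the quadratic (x - mu)^T · Sigma^{-1} · (x - mu):
  Sigma^{-1} · (x - mu) = (0.75, 0.375, -0.3333).
  (x - mu)^T · [Sigma^{-1} · (x - mu)] = (3)·(0.75) + (0)·(0.375) + (-1)·(-0.3333) = 2.5833.

Step 4 — take square root: d = √(2.5833) ≈ 1.6073.

d(x, mu) = √(2.5833) ≈ 1.6073


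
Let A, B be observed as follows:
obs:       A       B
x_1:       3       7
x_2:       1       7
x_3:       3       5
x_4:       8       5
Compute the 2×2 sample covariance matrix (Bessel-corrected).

Step 1 — column means:
  mean(A) = (3 + 1 + 3 + 8) / 4 = 15/4 = 3.75
  mean(B) = (7 + 7 + 5 + 5) / 4 = 24/4 = 6

Step 2 — sample covariance S[i,j] = (1/(n-1)) · Σ_k (x_{k,i} - mean_i) · (x_{k,j} - mean_j), with n-1 = 3.
  S[A,A] = ((-0.75)·(-0.75) + (-2.75)·(-2.75) + (-0.75)·(-0.75) + (4.25)·(4.25)) / 3 = 26.75/3 = 8.9167
  S[A,B] = ((-0.75)·(1) + (-2.75)·(1) + (-0.75)·(-1) + (4.25)·(-1)) / 3 = -7/3 = -2.3333
  S[B,B] = ((1)·(1) + (1)·(1) + (-1)·(-1) + (-1)·(-1)) / 3 = 4/3 = 1.3333

S is symmetric (S[j,i] = S[i,j]). Assembling:

S = [[8.9167, -2.3333],
 [-2.3333, 1.3333]]


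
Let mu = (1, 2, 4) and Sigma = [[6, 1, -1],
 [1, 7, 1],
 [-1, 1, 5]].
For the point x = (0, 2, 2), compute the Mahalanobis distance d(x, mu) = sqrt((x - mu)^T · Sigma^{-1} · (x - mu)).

Step 1 — centre the observation: (x - mu) = (-1, 0, -2).

Step 2 — invert Sigma (cofactor / det for 3×3, or solve directly):
  Sigma^{-1} = [[0.1789, -0.0316, 0.0421],
 [-0.0316, 0.1526, -0.0368],
 [0.0421, -0.0368, 0.2158]].

Step 3 — form the quadratic (x - mu)^T · Sigma^{-1} · (x - mu):
  Sigma^{-1} · (x - mu) = (-0.2632, 0.1053, -0.4737).
  (x - mu)^T · [Sigma^{-1} · (x - mu)] = (-1)·(-0.2632) + (0)·(0.1053) + (-2)·(-0.4737) = 1.2105.

Step 4 — take square root: d = √(1.2105) ≈ 1.1002.

d(x, mu) = √(1.2105) ≈ 1.1002


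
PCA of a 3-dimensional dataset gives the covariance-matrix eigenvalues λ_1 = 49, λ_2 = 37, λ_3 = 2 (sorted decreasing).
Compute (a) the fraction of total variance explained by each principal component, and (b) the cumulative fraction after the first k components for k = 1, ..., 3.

Step 1 — total variance = trace(Sigma) = Σ λ_i = 49 + 37 + 2 = 88.

Step 2 — fraction explained by component i = λ_i / Σ λ:
  PC1: 49/88 = 0.5568
  PC2: 37/88 = 0.4205
  PC3: 2/88 = 0.0227

Step 3 — cumulative fraction after k components = (λ_1 + ... + λ_k) / Σ λ:
  k = 1: 49/88 = 0.5568
  k = 2: (49 + 37)/88 = 86/88 = 0.9773
  k = 3: (49 + 37 + 2)/88 = 88/88 = 1

Summary (fraction, with percent):

explained: PC1 0.5568 (55.68%), PC2 0.4205 (42.05%), PC3 0.0227 (2.27%);  cumulative: 0.5568, 0.9773, 1


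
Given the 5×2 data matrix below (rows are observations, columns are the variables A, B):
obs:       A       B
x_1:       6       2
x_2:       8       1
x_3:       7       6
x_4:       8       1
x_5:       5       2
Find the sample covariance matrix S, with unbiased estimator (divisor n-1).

Step 1 — column means:
  mean(A) = (6 + 8 + 7 + 8 + 5) / 5 = 34/5 = 6.8
  mean(B) = (2 + 1 + 6 + 1 + 2) / 5 = 12/5 = 2.4

Step 2 — sample covariance S[i,j] = (1/(n-1)) · Σ_k (x_{k,i} - mean_i) · (x_{k,j} - mean_j), with n-1 = 4.
  S[A,A] = ((-0.8)·(-0.8) + (1.2)·(1.2) + (0.2)·(0.2) + (1.2)·(1.2) + (-1.8)·(-1.8)) / 4 = 6.8/4 = 1.7
  S[A,B] = ((-0.8)·(-0.4) + (1.2)·(-1.4) + (0.2)·(3.6) + (1.2)·(-1.4) + (-1.8)·(-0.4)) / 4 = -1.6/4 = -0.4
  S[B,B] = ((-0.4)·(-0.4) + (-1.4)·(-1.4) + (3.6)·(3.6) + (-1.4)·(-1.4) + (-0.4)·(-0.4)) / 4 = 17.2/4 = 4.3

S is symmetric (S[j,i] = S[i,j]). Assembling:

S = [[1.7, -0.4],
 [-0.4, 4.3]]


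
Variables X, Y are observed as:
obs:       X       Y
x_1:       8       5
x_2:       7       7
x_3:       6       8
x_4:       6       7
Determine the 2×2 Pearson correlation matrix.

Step 1 — column means:
  mean(X) = (8 + 7 + 6 + 6) / 4 = 27/4 = 6.75
  mean(Y) = (5 + 7 + 8 + 7) / 4 = 27/4 = 6.75

Step 2 — sample variances and covariances s[i,j] = (1/(n-1)) · Σ_k (x_{k,i} - mean_i) · (x_{k,j} - mean_j), with n-1 = 3:
  s[X,X] = ((1.25)·(1.25) + (0.25)·(0.25) + (-0.75)·(-0.75) + (-0.75)·(-0.75)) / 3 = 2.75/3 = 0.9167
  s[X,Y] = ((1.25)·(-1.75) + (0.25)·(0.25) + (-0.75)·(1.25) + (-0.75)·(0.25)) / 3 = -3.25/3 = -1.0833
  s[Y,Y] = ((-1.75)·(-1.75) + (0.25)·(0.25) + (1.25)·(1.25) + (0.25)·(0.25)) / 3 = 4.75/3 = 1.5833
  Sample standard deviations s_i = √(s[i,i]):
  s(X) = √(0.9167) = 0.9574
  s(Y) = √(1.5833) = 1.2583

Step 3 — r_{ij} = s_{ij} / (s_i · s_j):
  r[X,X] = 1 (diagonal).
  r[X,Y] = -1.0833 / (0.9574 · 1.2583) = -1.0833 / 1.2047 = -0.8992
  r[Y,Y] = 1 (diagonal).

R is symmetric with unit diagonal. Assembling:

R = [[1, -0.8992],
 [-0.8992, 1]]


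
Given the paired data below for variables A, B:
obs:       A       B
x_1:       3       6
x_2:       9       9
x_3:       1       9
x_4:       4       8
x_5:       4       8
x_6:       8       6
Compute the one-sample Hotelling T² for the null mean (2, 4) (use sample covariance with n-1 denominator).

Step 1 — sample mean vector:
  mean(A) = (3 + 9 + 1 + 4 + 4 + 8) / 6 = 29/6 = 4.8333
  mean(B) = (6 + 9 + 9 + 8 + 8 + 6) / 6 = 46/6 = 7.6667
  x̄ = (4.8333, 7.6667),  deviation x̄ - mu_0 = (4.8333, 7.6667) - (2, 4) = (2.8333, 3.6667).

Step 2 — sample covariance matrix, S[i,j] = (1/(n-1)) · Σ_k (x_{k,i} - mean_i) · (x_{k,j} - mean_j), divisor n-1 = 5:
  S[A,A] = ((-1.8333)·(-1.8333) + (4.1667)·(4.1667) + (-3.8333)·(-3.8333) + (-0.8333)·(-0.8333) + (-0.8333)·(-0.8333) + (3.1667)·(3.1667)) / 5 = 46.8333/5 = 9.3667
  S[A,B] = ((-1.8333)·(-1.6667) + (4.1667)·(1.3333) + (-3.8333)·(1.3333) + (-0.8333)·(0.3333) + (-0.8333)·(0.3333) + (3.1667)·(-1.6667)) / 5 = -2.3333/5 = -0.4667
  S[B,B] = ((-1.6667)·(-1.6667) + (1.3333)·(1.3333) + (1.3333)·(1.3333) + (0.3333)·(0.3333) + (0.3333)·(0.3333) + (-1.6667)·(-1.6667)) / 5 = 9.3333/5 = 1.8667
  S = [[9.3667, -0.4667],
 [-0.4667, 1.8667]].

Step 3 — invert S. det(S) = 9.3667·1.8667 - (-0.4667)² = 17.2667.
  S^{-1} = (1/det) · [[d, -b], [-b, a]] = [[0.1081, 0.027],
 [0.027, 0.5425]].

Step 4 — quadratic form (x̄ - mu_0)^T · S^{-1} · (x̄ - mu_0):
  S^{-1} · (x̄ - mu_0) = (0.4054, 2.0656),
  (x̄ - mu_0)^T · [...] = (2.8333)·(0.4054) + (3.6667)·(2.0656) = 8.7227.

Step 5 — scale by n: T² = 6 · 8.7227 = 52.3359.

T² ≈ 52.3359


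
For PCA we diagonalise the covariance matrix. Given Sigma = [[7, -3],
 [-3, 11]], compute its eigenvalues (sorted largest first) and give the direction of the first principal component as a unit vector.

Step 1 — characteristic polynomial of 2×2 Sigma:
  det(Sigma - λI) = λ² - trace · λ + det = 0.
  trace = 7 + 11 = 18, det = 7·11 - (-3)² = 68.
Step 2 — discriminant:
  Δ = trace² - 4·det = 324 - 272 = 52.
Step 3 — eigenvalues:
  λ = (trace ± √Δ)/2 = (18 ± 7.2111)/2,
  λ_1 = 12.6056,  λ_2 = 5.3944.

Step 4 — unit eigenvector for λ_1: solve (Sigma - λ_1 I)v = 0. First row:
  (7 - 12.6056)·v_x + (-3)·v_y = 0, i.e. (-5.6056)·v_x + (-3)·v_y = 0,
  so v ∝ (b, λ_1 - a) = (-3, 5.6056); multiply by -1 so the first entry is positive: u = (3, -5.6056).
  ||u|| = √((3)² + (-5.6056)²) = √(40.4222) ≈ 6.3578,
  v_1 = u/||u|| ≈ (0.4719, -0.8817) (||v_1|| = 1).

λ_1 = 12.6056,  λ_2 = 5.3944;  v_1 ≈ (0.4719, -0.8817)


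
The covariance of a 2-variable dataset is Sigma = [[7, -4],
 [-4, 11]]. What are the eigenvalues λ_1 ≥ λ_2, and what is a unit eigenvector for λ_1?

Step 1 — characteristic polynomial of 2×2 Sigma:
  det(Sigma - λI) = λ² - trace · λ + det = 0.
  trace = 7 + 11 = 18, det = 7·11 - (-4)² = 61.
Step 2 — discriminant:
  Δ = trace² - 4·det = 324 - 244 = 80.
Step 3 — eigenvalues:
  λ = (trace ± √Δ)/2 = (18 ± 8.9443)/2,
  λ_1 = 13.4721,  λ_2 = 4.5279.

Step 4 — unit eigenvector for λ_1: solve (Sigma - λ_1 I)v = 0. First row:
  (7 - 13.4721)·v_x + (-4)·v_y = 0, i.e. (-6.4721)·v_x + (-4)·v_y = 0,
  so v ∝ (b, λ_1 - a) = (-4, 6.4721); multiply by -1 so the first entry is positive: u = (4, -6.4721).
  ||u|| = √((4)² + (-6.4721)²) = √(57.8885) ≈ 7.6085,
  v_1 = u/||u|| ≈ (0.5257, -0.8507) (||v_1|| = 1).

λ_1 = 13.4721,  λ_2 = 4.5279;  v_1 ≈ (0.5257, -0.8507)


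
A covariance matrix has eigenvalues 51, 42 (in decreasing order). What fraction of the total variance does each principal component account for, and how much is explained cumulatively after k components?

Step 1 — total variance = trace(Sigma) = Σ λ_i = 51 + 42 = 93.

Step 2 — fraction explained by component i = λ_i / Σ λ:
  PC1: 51/93 = 0.5484
  PC2: 42/93 = 0.4516

Step 3 — cumulative fraction after k components = (λ_1 + ... + λ_k) / Σ λ:
  k = 1: 51/93 = 0.5484
  k = 2: (51 + 42)/93 = 93/93 = 1

Summary (fraction, with percent):

explained: PC1 0.5484 (54.84%), PC2 0.4516 (45.16%);  cumulative: 0.5484, 1


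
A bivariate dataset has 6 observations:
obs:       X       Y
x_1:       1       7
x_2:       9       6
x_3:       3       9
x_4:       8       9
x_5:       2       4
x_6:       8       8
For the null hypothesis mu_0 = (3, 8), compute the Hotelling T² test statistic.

Step 1 — sample mean vector:
  mean(X) = (1 + 9 + 3 + 8 + 2 + 8) / 6 = 31/6 = 5.1667
  mean(Y) = (7 + 6 + 9 + 9 + 4 + 8) / 6 = 43/6 = 7.1667
  x̄ = (5.1667, 7.1667),  deviation x̄ - mu_0 = (5.1667, 7.1667) - (3, 8) = (2.1667, -0.8333).

Step 2 — sample covariance matrix, S[i,j] = (1/(n-1)) · Σ_k (x_{k,i} - mean_i) · (x_{k,j} - mean_j), divisor n-1 = 5:
  S[X,X] = ((-4.1667)·(-4.1667) + (3.8333)·(3.8333) + (-2.1667)·(-2.1667) + (2.8333)·(2.8333) + (-3.1667)·(-3.1667) + (2.8333)·(2.8333)) / 5 = 62.8333/5 = 12.5667
  S[X,Y] = ((-4.1667)·(-0.1667) + (3.8333)·(-1.1667) + (-2.1667)·(1.8333) + (2.8333)·(1.8333) + (-3.1667)·(-3.1667) + (2.8333)·(0.8333)) / 5 = 9.8333/5 = 1.9667
  S[Y,Y] = ((-0.1667)·(-0.1667) + (-1.1667)·(-1.1667) + (1.8333)·(1.8333) + (1.8333)·(1.8333) + (-3.1667)·(-3.1667) + (0.8333)·(0.8333)) / 5 = 18.8333/5 = 3.7667
  S = [[12.5667, 1.9667],
 [1.9667, 3.7667]].

Step 3 — invert S. det(S) = 12.5667·3.7667 - (1.9667)² = 43.4667.
  S^{-1} = (1/det) · [[d, -b], [-b, a]] = [[0.0867, -0.0452],
 [-0.0452, 0.2891]].

Step 4 — quadratic form (x̄ - mu_0)^T · S^{-1} · (x̄ - mu_0):
  S^{-1} · (x̄ - mu_0) = (0.2255, -0.339),
  (x̄ - mu_0)^T · [...] = (2.1667)·(0.2255) + (-0.8333)·(-0.339) = 0.771.

Step 5 — scale by n: T² = 6 · 0.771 = 4.6258.

T² ≈ 4.6258


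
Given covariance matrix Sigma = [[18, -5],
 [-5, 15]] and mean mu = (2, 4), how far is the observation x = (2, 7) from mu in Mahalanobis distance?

Step 1 — centre the observation: (x - mu) = (0, 3).

Step 2 — invert Sigma. det(Sigma) = 18·15 - (-5)² = 245.
  Sigma^{-1} = (1/det) · [[d, -b], [-b, a]] = [[0.0612, 0.0204],
 [0.0204, 0.0735]].

Step 3 — form the quadratic (x - mu)^T · Sigma^{-1} · (x - mu):
  Sigma^{-1} · (x - mu) = (0.0612, 0.2204).
  (x - mu)^T · [Sigma^{-1} · (x - mu)] = (0)·(0.0612) + (3)·(0.2204) = 0.6612.

Step 4 — take square root: d = √(0.6612) ≈ 0.8132.

d(x, mu) = √(0.6612) ≈ 0.8132


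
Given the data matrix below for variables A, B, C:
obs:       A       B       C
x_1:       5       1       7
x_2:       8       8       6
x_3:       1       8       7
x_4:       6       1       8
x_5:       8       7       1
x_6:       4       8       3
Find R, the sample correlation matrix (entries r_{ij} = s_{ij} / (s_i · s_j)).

Step 1 — column means:
  mean(A) = (5 + 8 + 1 + 6 + 8 + 4) / 6 = 32/6 = 5.3333
  mean(B) = (1 + 8 + 8 + 1 + 7 + 8) / 6 = 33/6 = 5.5
  mean(C) = (7 + 6 + 7 + 8 + 1 + 3) / 6 = 32/6 = 5.3333

Step 2 — sample variances and covariances s[i,j] = (1/(n-1)) · Σ_k (x_{k,i} - mean_i) · (x_{k,j} - mean_j), with n-1 = 5:
  s[A,A] = ((-0.3333)·(-0.3333) + (2.6667)·(2.6667) + (-4.3333)·(-4.3333) + (0.6667)·(0.6667) + (2.6667)·(2.6667) + (-1.3333)·(-1.3333)) / 5 = 35.3333/5 = 7.0667
  s[A,B] = ((-0.3333)·(-4.5) + (2.6667)·(2.5) + (-4.3333)·(2.5) + (0.6667)·(-4.5) + (2.6667)·(1.5) + (-1.3333)·(2.5)) / 5 = -5/5 = -1
  s[A,C] = ((-0.3333)·(1.6667) + (2.6667)·(0.6667) + (-4.3333)·(1.6667) + (0.6667)·(2.6667) + (2.6667)·(-4.3333) + (-1.3333)·(-2.3333)) / 5 = -12.6667/5 = -2.5333
  s[B,B] = ((-4.5)·(-4.5) + (2.5)·(2.5) + (2.5)·(2.5) + (-4.5)·(-4.5) + (1.5)·(1.5) + (2.5)·(2.5)) / 5 = 61.5/5 = 12.3
  s[B,C] = ((-4.5)·(1.6667) + (2.5)·(0.6667) + (2.5)·(1.6667) + (-4.5)·(2.6667) + (1.5)·(-4.3333) + (2.5)·(-2.3333)) / 5 = -26/5 = -5.2
  s[C,C] = ((1.6667)·(1.6667) + (0.6667)·(0.6667) + (1.6667)·(1.6667) + (2.6667)·(2.6667) + (-4.3333)·(-4.3333) + (-2.3333)·(-2.3333)) / 5 = 37.3333/5 = 7.4667
  Sample standard deviations s_i = √(s[i,i]):
  s(A) = √(7.0667) = 2.6583
  s(B) = √(12.3) = 3.5071
  s(C) = √(7.4667) = 2.7325

Step 3 — r_{ij} = s_{ij} / (s_i · s_j):
  r[A,A] = 1 (diagonal).
  r[A,B] = -1 / (2.6583 · 3.5071) = -1 / 9.3231 = -0.1073
  r[A,C] = -2.5333 / (2.6583 · 2.7325) = -2.5333 / 7.2639 = -0.3488
  r[B,B] = 1 (diagonal).
  r[B,C] = -5.2 / (3.5071 · 2.7325) = -5.2 / 9.5833 = -0.5426
  r[C,C] = 1 (diagonal).

R is symmetric with unit diagonal. Assembling:

R = [[1, -0.1073, -0.3488],
 [-0.1073, 1, -0.5426],
 [-0.3488, -0.5426, 1]]


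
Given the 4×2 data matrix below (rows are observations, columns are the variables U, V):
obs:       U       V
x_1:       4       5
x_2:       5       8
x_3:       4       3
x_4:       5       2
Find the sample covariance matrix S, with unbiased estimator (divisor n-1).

Step 1 — column means:
  mean(U) = (4 + 5 + 4 + 5) / 4 = 18/4 = 4.5
  mean(V) = (5 + 8 + 3 + 2) / 4 = 18/4 = 4.5

Step 2 — sample covariance S[i,j] = (1/(n-1)) · Σ_k (x_{k,i} - mean_i) · (x_{k,j} - mean_j), with n-1 = 3.
  S[U,U] = ((-0.5)·(-0.5) + (0.5)·(0.5) + (-0.5)·(-0.5) + (0.5)·(0.5)) / 3 = 1/3 = 0.3333
  S[U,V] = ((-0.5)·(0.5) + (0.5)·(3.5) + (-0.5)·(-1.5) + (0.5)·(-2.5)) / 3 = 1/3 = 0.3333
  S[V,V] = ((0.5)·(0.5) + (3.5)·(3.5) + (-1.5)·(-1.5) + (-2.5)·(-2.5)) / 3 = 21/3 = 7

S is symmetric (S[j,i] = S[i,j]). Assembling:

S = [[0.3333, 0.3333],
 [0.3333, 7]]


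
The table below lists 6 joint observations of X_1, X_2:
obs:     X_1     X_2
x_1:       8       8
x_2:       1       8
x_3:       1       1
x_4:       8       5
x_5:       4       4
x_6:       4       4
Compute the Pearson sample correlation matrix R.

Step 1 — column means:
  mean(X_1) = (8 + 1 + 1 + 8 + 4 + 4) / 6 = 26/6 = 4.3333
  mean(X_2) = (8 + 8 + 1 + 5 + 4 + 4) / 6 = 30/6 = 5

Step 2 — sample variances and covariances s[i,j] = (1/(n-1)) · Σ_k (x_{k,i} - mean_i) · (x_{k,j} - mean_j), with n-1 = 5:
  s[X_1,X_1] = ((3.6667)·(3.6667) + (-3.3333)·(-3.3333) + (-3.3333)·(-3.3333) + (3.6667)·(3.6667) + (-0.3333)·(-0.3333) + (-0.3333)·(-0.3333)) / 5 = 49.3333/5 = 9.8667
  s[X_1,X_2] = ((3.6667)·(3) + (-3.3333)·(3) + (-3.3333)·(-4) + (3.6667)·(0) + (-0.3333)·(-1) + (-0.3333)·(-1)) / 5 = 15/5 = 3
  s[X_2,X_2] = ((3)·(3) + (3)·(3) + (-4)·(-4) + (0)·(0) + (-1)·(-1) + (-1)·(-1)) / 5 = 36/5 = 7.2
  Sample standard deviations s_i = √(s[i,i]):
  s(X_1) = √(9.8667) = 3.1411
  s(X_2) = √(7.2) = 2.6833

Step 3 — r_{ij} = s_{ij} / (s_i · s_j):
  r[X_1,X_1] = 1 (diagonal).
  r[X_1,X_2] = 3 / (3.1411 · 2.6833) = 3 / 8.4285 = 0.3559
  r[X_2,X_2] = 1 (diagonal).

R is symmetric with unit diagonal. Assembling:

R = [[1, 0.3559],
 [0.3559, 1]]


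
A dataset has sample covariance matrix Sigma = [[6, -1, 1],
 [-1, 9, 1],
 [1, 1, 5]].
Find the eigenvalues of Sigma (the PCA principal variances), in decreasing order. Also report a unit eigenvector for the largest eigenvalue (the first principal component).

Step 1 — characteristic polynomial p(λ) = det(λI - Sigma) = λ³ - tr·λ² + c_1·λ - det, where tr = trace, c_1 = sum of the principal 2×2 minors, det = det(Sigma):
  tr = 6 + 9 + 5 = 20,
  c_1 = (6·9 - (-1)²) + (6·5 - (1)²) + (9·5 - (1)²) = 53 + 29 + 44 = 126,
  det = 6·(9·5 - (1)²) - (-1)·((-1)·5 - (1)·(1)) + (1)·((-1)·(1) - 9·(1)) = 6·(44) - (-1)·(-6) + (1)·(-10) = 248.
  So p(λ) = λ³ - 20λ² + 126λ - 248.
Step 2 — look for an integer root (rational root theorem: any rational root is an integer divisor of 248). Testing λ = 4:
  p(4) = 64 - 320 + 504 - 248 = 0  ✓
  Dividing out (λ - 4): p(λ) = (λ - 4)(λ² - 16λ + 62).
Step 3 — remaining eigenvalues from the quadratic λ² - 16λ + 62 = 0:
  Δ = 16² - 4·62 = 256 - 248 = 8,  λ = (16 ± √8)/2 = (16 ± 2.8284)/2 ≈ 9.4142 or 6.5858.
  Sorted: λ_1 = 9.4142,  λ_2 = 6.5858,  λ_3 = 4  (check: sum = 20 = tr ✓).

Step 4 — unit eigenvector for λ_1 ≈ 9.4142: v spans the null space of (Sigma - λ_1 I), whose rows are
  r_1 = (-3.4142, -1, 1),  r_2 = (-1, -0.4142, 1),  r_3 = (1, 1, -4.4142).
  v is orthogonal to every row, so take v ∝ r_1 × r_2 = ((-1)·(1) - (1)·(-0.4142), (1)·(-1) - (-3.4142)·(1), (-3.4142)·(-0.4142) - (-1)·(-1)) ≈ (-0.5858, 2.4142, 0.4142).
  Rescale (multiply by -1 so the first nonzero entry is positive): u = (0.5858, -2.4142, -0.4142).
  ||u|| = √((0.5858)² + (-2.4142)² + (-0.4142)²) = √(6.3431) ≈ 2.5186,  v_1 = u/||u|| ≈ (0.2326, -0.9586, -0.1645) (||v_1|| = 1).

λ_1 = 9.4142,  λ_2 = 6.5858,  λ_3 = 4;  v_1 ≈ (0.2326, -0.9586, -0.1645)


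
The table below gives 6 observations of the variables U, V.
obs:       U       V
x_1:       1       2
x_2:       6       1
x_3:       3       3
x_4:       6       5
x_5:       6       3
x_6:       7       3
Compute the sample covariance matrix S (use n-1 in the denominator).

Step 1 — column means:
  mean(U) = (1 + 6 + 3 + 6 + 6 + 7) / 6 = 29/6 = 4.8333
  mean(V) = (2 + 1 + 3 + 5 + 3 + 3) / 6 = 17/6 = 2.8333

Step 2 — sample covariance S[i,j] = (1/(n-1)) · Σ_k (x_{k,i} - mean_i) · (x_{k,j} - mean_j), with n-1 = 5.
  S[U,U] = ((-3.8333)·(-3.8333) + (1.1667)·(1.1667) + (-1.8333)·(-1.8333) + (1.1667)·(1.1667) + (1.1667)·(1.1667) + (2.1667)·(2.1667)) / 5 = 26.8333/5 = 5.3667
  S[U,V] = ((-3.8333)·(-0.8333) + (1.1667)·(-1.8333) + (-1.8333)·(0.1667) + (1.1667)·(2.1667) + (1.1667)·(0.1667) + (2.1667)·(0.1667)) / 5 = 3.8333/5 = 0.7667
  S[V,V] = ((-0.8333)·(-0.8333) + (-1.8333)·(-1.8333) + (0.1667)·(0.1667) + (2.1667)·(2.1667) + (0.1667)·(0.1667) + (0.1667)·(0.1667)) / 5 = 8.8333/5 = 1.7667

S is symmetric (S[j,i] = S[i,j]). Assembling:

S = [[5.3667, 0.7667],
 [0.7667, 1.7667]]


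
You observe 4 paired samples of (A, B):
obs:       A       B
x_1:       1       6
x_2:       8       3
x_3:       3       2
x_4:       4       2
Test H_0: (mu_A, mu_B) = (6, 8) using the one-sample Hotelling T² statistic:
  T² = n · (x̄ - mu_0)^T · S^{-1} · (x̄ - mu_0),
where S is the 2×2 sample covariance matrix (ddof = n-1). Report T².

Step 1 — sample mean vector:
  mean(A) = (1 + 8 + 3 + 4) / 4 = 16/4 = 4
  mean(B) = (6 + 3 + 2 + 2) / 4 = 13/4 = 3.25
  x̄ = (4, 3.25),  deviation x̄ - mu_0 = (4, 3.25) - (6, 8) = (-2, -4.75).

Step 2 — sample covariance matrix, S[i,j] = (1/(n-1)) · Σ_k (x_{k,i} - mean_i) · (x_{k,j} - mean_j), divisor n-1 = 3:
  S[A,A] = ((-3)·(-3) + (4)·(4) + (-1)·(-1) + (0)·(0)) / 3 = 26/3 = 8.6667
  S[A,B] = ((-3)·(2.75) + (4)·(-0.25) + (-1)·(-1.25) + (0)·(-1.25)) / 3 = -8/3 = -2.6667
  S[B,B] = ((2.75)·(2.75) + (-0.25)·(-0.25) + (-1.25)·(-1.25) + (-1.25)·(-1.25)) / 3 = 10.75/3 = 3.5833
  S = [[8.6667, -2.6667],
 [-2.6667, 3.5833]].

Step 3 — invert S. det(S) = 8.6667·3.5833 - (-2.6667)² = 23.9444.
  S^{-1} = (1/det) · [[d, -b], [-b, a]] = [[0.1497, 0.1114],
 [0.1114, 0.3619]].

Step 4 — quadratic form (x̄ - mu_0)^T · S^{-1} · (x̄ - mu_0):
  S^{-1} · (x̄ - mu_0) = (-0.8283, -1.942),
  (x̄ - mu_0)^T · [...] = (-2)·(-0.8283) + (-4.75)·(-1.942) = 10.8811.

Step 5 — scale by n: T² = 4 · 10.8811 = 43.5244.

T² ≈ 43.5244


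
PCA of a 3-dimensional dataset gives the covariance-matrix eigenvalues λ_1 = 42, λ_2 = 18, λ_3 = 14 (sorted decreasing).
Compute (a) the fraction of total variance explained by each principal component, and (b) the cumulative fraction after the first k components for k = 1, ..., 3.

Step 1 — total variance = trace(Sigma) = Σ λ_i = 42 + 18 + 14 = 74.

Step 2 — fraction explained by component i = λ_i / Σ λ:
  PC1: 42/74 = 0.5676
  PC2: 18/74 = 0.2432
  PC3: 14/74 = 0.1892

Step 3 — cumulative fraction after k components = (λ_1 + ... + λ_k) / Σ λ:
  k = 1: 42/74 = 0.5676
  k = 2: (42 + 18)/74 = 60/74 = 0.8108
  k = 3: (42 + 18 + 14)/74 = 74/74 = 1

Summary (fraction, with percent):

explained: PC1 0.5676 (56.76%), PC2 0.2432 (24.32%), PC3 0.1892 (18.92%);  cumulative: 0.5676, 0.8108, 1


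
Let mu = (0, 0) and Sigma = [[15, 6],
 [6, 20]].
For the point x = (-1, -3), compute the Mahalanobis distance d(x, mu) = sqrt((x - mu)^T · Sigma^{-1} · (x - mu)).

Step 1 — centre the observation: (x - mu) = (-1, -3).

Step 2 — invert Sigma. det(Sigma) = 15·20 - (6)² = 264.
  Sigma^{-1} = (1/det) · [[d, -b], [-b, a]] = [[0.0758, -0.0227],
 [-0.0227, 0.0568]].

Step 3 — form the quadratic (x - mu)^T · Sigma^{-1} · (x - mu):
  Sigma^{-1} · (x - mu) = (-0.0076, -0.1477).
  (x - mu)^T · [Sigma^{-1} · (x - mu)] = (-1)·(-0.0076) + (-3)·(-0.1477) = 0.4508.

Step 4 — take square root: d = √(0.4508) ≈ 0.6714.

d(x, mu) = √(0.4508) ≈ 0.6714


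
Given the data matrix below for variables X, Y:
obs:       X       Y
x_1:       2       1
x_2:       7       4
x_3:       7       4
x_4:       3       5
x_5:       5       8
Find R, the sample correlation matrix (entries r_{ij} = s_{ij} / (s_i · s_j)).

Step 1 — column means:
  mean(X) = (2 + 7 + 7 + 3 + 5) / 5 = 24/5 = 4.8
  mean(Y) = (1 + 4 + 4 + 5 + 8) / 5 = 22/5 = 4.4

Step 2 — sample variances and covariances s[i,j] = (1/(n-1)) · Σ_k (x_{k,i} - mean_i) · (x_{k,j} - mean_j), with n-1 = 4:
  s[X,X] = ((-2.8)·(-2.8) + (2.2)·(2.2) + (2.2)·(2.2) + (-1.8)·(-1.8) + (0.2)·(0.2)) / 4 = 20.8/4 = 5.2
  s[X,Y] = ((-2.8)·(-3.4) + (2.2)·(-0.4) + (2.2)·(-0.4) + (-1.8)·(0.6) + (0.2)·(3.6)) / 4 = 7.4/4 = 1.85
  s[Y,Y] = ((-3.4)·(-3.4) + (-0.4)·(-0.4) + (-0.4)·(-0.4) + (0.6)·(0.6) + (3.6)·(3.6)) / 4 = 25.2/4 = 6.3
  Sample standard deviations s_i = √(s[i,i]):
  s(X) = √(5.2) = 2.2804
  s(Y) = √(6.3) = 2.51

Step 3 — r_{ij} = s_{ij} / (s_i · s_j):
  r[X,X] = 1 (diagonal).
  r[X,Y] = 1.85 / (2.2804 · 2.51) = 1.85 / 5.7236 = 0.3232
  r[Y,Y] = 1 (diagonal).

R is symmetric with unit diagonal. Assembling:

R = [[1, 0.3232],
 [0.3232, 1]]


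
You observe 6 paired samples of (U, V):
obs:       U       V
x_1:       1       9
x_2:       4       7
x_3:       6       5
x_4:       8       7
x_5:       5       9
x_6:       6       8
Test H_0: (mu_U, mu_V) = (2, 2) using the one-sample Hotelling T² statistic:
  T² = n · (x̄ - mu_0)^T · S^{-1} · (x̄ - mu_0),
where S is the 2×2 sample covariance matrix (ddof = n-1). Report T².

Step 1 — sample mean vector:
  mean(U) = (1 + 4 + 6 + 8 + 5 + 6) / 6 = 30/6 = 5
  mean(V) = (9 + 7 + 5 + 7 + 9 + 8) / 6 = 45/6 = 7.5
  x̄ = (5, 7.5),  deviation x̄ - mu_0 = (5, 7.5) - (2, 2) = (3, 5.5).

Step 2 — sample covariance matrix, S[i,j] = (1/(n-1)) · Σ_k (x_{k,i} - mean_i) · (x_{k,j} - mean_j), divisor n-1 = 5:
  S[U,U] = ((-4)·(-4) + (-1)·(-1) + (1)·(1) + (3)·(3) + (0)·(0) + (1)·(1)) / 5 = 28/5 = 5.6
  S[U,V] = ((-4)·(1.5) + (-1)·(-0.5) + (1)·(-2.5) + (3)·(-0.5) + (0)·(1.5) + (1)·(0.5)) / 5 = -9/5 = -1.8
  S[V,V] = ((1.5)·(1.5) + (-0.5)·(-0.5) + (-2.5)·(-2.5) + (-0.5)·(-0.5) + (1.5)·(1.5) + (0.5)·(0.5)) / 5 = 11.5/5 = 2.3
  S = [[5.6, -1.8],
 [-1.8, 2.3]].

Step 3 — invert S. det(S) = 5.6·2.3 - (-1.8)² = 9.64.
  S^{-1} = (1/det) · [[d, -b], [-b, a]] = [[0.2386, 0.1867],
 [0.1867, 0.5809]].

Step 4 — quadratic form (x̄ - mu_0)^T · S^{-1} · (x̄ - mu_0):
  S^{-1} · (x̄ - mu_0) = (1.7427, 3.7552),
  (x̄ - mu_0)^T · [...] = (3)·(1.7427) + (5.5)·(3.7552) = 25.8817.

Step 5 — scale by n: T² = 6 · 25.8817 = 155.2905.

T² ≈ 155.2905


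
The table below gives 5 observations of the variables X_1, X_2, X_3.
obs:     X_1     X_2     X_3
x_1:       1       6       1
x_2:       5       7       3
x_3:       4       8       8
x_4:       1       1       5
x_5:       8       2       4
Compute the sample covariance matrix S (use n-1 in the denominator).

Step 1 — column means:
  mean(X_1) = (1 + 5 + 4 + 1 + 8) / 5 = 19/5 = 3.8
  mean(X_2) = (6 + 7 + 8 + 1 + 2) / 5 = 24/5 = 4.8
  mean(X_3) = (1 + 3 + 8 + 5 + 4) / 5 = 21/5 = 4.2

Step 2 — sample covariance S[i,j] = (1/(n-1)) · Σ_k (x_{k,i} - mean_i) · (x_{k,j} - mean_j), with n-1 = 4.
  S[X_1,X_1] = ((-2.8)·(-2.8) + (1.2)·(1.2) + (0.2)·(0.2) + (-2.8)·(-2.8) + (4.2)·(4.2)) / 4 = 34.8/4 = 8.7
  S[X_1,X_2] = ((-2.8)·(1.2) + (1.2)·(2.2) + (0.2)·(3.2) + (-2.8)·(-3.8) + (4.2)·(-2.8)) / 4 = -1.2/4 = -0.3
  S[X_1,X_3] = ((-2.8)·(-3.2) + (1.2)·(-1.2) + (0.2)·(3.8) + (-2.8)·(0.8) + (4.2)·(-0.2)) / 4 = 5.2/4 = 1.3
  S[X_2,X_2] = ((1.2)·(1.2) + (2.2)·(2.2) + (3.2)·(3.2) + (-3.8)·(-3.8) + (-2.8)·(-2.8)) / 4 = 38.8/4 = 9.7
  S[X_2,X_3] = ((1.2)·(-3.2) + (2.2)·(-1.2) + (3.2)·(3.8) + (-3.8)·(0.8) + (-2.8)·(-0.2)) / 4 = 3.2/4 = 0.8
  S[X_3,X_3] = ((-3.2)·(-3.2) + (-1.2)·(-1.2) + (3.8)·(3.8) + (0.8)·(0.8) + (-0.2)·(-0.2)) / 4 = 26.8/4 = 6.7

S is symmetric (S[j,i] = S[i,j]). Assembling:

S = [[8.7, -0.3, 1.3],
 [-0.3, 9.7, 0.8],
 [1.3, 0.8, 6.7]]


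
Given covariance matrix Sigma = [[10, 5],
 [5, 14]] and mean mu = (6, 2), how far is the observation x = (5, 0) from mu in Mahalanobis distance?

Step 1 — centre the observation: (x - mu) = (-1, -2).

Step 2 — invert Sigma. det(Sigma) = 10·14 - (5)² = 115.
  Sigma^{-1} = (1/det) · [[d, -b], [-b, a]] = [[0.1217, -0.0435],
 [-0.0435, 0.087]].

Step 3 — form the quadratic (x - mu)^T · Sigma^{-1} · (x - mu):
  Sigma^{-1} · (x - mu) = (-0.0348, -0.1304).
  (x - mu)^T · [Sigma^{-1} · (x - mu)] = (-1)·(-0.0348) + (-2)·(-0.1304) = 0.2957.

Step 4 — take square root: d = √(0.2957) ≈ 0.5437.

d(x, mu) = √(0.2957) ≈ 0.5437


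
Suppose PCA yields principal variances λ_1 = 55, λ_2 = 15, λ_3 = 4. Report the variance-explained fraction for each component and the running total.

Step 1 — total variance = trace(Sigma) = Σ λ_i = 55 + 15 + 4 = 74.

Step 2 — fraction explained by component i = λ_i / Σ λ:
  PC1: 55/74 = 0.7432
  PC2: 15/74 = 0.2027
  PC3: 4/74 = 0.0541

Step 3 — cumulative fraction after k components = (λ_1 + ... + λ_k) / Σ λ:
  k = 1: 55/74 = 0.7432
  k = 2: (55 + 15)/74 = 70/74 = 0.9459
  k = 3: (55 + 15 + 4)/74 = 74/74 = 1

Summary (fraction, with percent):

explained: PC1 0.7432 (74.32%), PC2 0.2027 (20.27%), PC3 0.0541 (5.41%);  cumulative: 0.7432, 0.9459, 1


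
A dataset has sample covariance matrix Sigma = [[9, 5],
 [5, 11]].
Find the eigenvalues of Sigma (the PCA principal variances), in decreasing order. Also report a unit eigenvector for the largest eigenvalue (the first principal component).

Step 1 — characteristic polynomial of 2×2 Sigma:
  det(Sigma - λI) = λ² - trace · λ + det = 0.
  trace = 9 + 11 = 20, det = 9·11 - (5)² = 74.
Step 2 — discriminant:
  Δ = trace² - 4·det = 400 - 296 = 104.
Step 3 — eigenvalues:
  λ = (trace ± √Δ)/2 = (20 ± 10.198)/2,
  λ_1 = 15.099,  λ_2 = 4.901.

Step 4 — unit eigenvector for λ_1: solve (Sigma - λ_1 I)v = 0. First row:
  (9 - 15.099)·v_x + (5)·v_y = 0, i.e. (-6.099)·v_x + (5)·v_y = 0,
  so v ∝ (b, λ_1 - a) = (5, 6.099) = u.
  ||u|| = √((5)² + (6.099)²) = √(62.198) ≈ 7.8866,
  v_1 = u/||u|| ≈ (0.634, 0.7733) (||v_1|| = 1).

λ_1 = 15.099,  λ_2 = 4.901;  v_1 ≈ (0.634, 0.7733)


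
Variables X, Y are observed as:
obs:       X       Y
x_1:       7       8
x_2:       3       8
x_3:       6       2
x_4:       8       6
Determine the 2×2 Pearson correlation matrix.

Step 1 — column means:
  mean(X) = (7 + 3 + 6 + 8) / 4 = 24/4 = 6
  mean(Y) = (8 + 8 + 2 + 6) / 4 = 24/4 = 6

Step 2 — sample variances and covariances s[i,j] = (1/(n-1)) · Σ_k (x_{k,i} - mean_i) · (x_{k,j} - mean_j), with n-1 = 3:
  s[X,X] = ((1)·(1) + (-3)·(-3) + (0)·(0) + (2)·(2)) / 3 = 14/3 = 4.6667
  s[X,Y] = ((1)·(2) + (-3)·(2) + (0)·(-4) + (2)·(0)) / 3 = -4/3 = -1.3333
  s[Y,Y] = ((2)·(2) + (2)·(2) + (-4)·(-4) + (0)·(0)) / 3 = 24/3 = 8
  Sample standard deviations s_i = √(s[i,i]):
  s(X) = √(4.6667) = 2.1602
  s(Y) = √(8) = 2.8284

Step 3 — r_{ij} = s_{ij} / (s_i · s_j):
  r[X,X] = 1 (diagonal).
  r[X,Y] = -1.3333 / (2.1602 · 2.8284) = -1.3333 / 6.1101 = -0.2182
  r[Y,Y] = 1 (diagonal).

R is symmetric with unit diagonal. Assembling:

R = [[1, -0.2182],
 [-0.2182, 1]]


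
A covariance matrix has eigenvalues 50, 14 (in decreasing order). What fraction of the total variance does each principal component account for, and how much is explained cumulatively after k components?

Step 1 — total variance = trace(Sigma) = Σ λ_i = 50 + 14 = 64.

Step 2 — fraction explained by component i = λ_i / Σ λ:
  PC1: 50/64 = 0.7812
  PC2: 14/64 = 0.2188

Step 3 — cumulative fraction after k components = (λ_1 + ... + λ_k) / Σ λ:
  k = 1: 50/64 = 0.7812
  k = 2: (50 + 14)/64 = 64/64 = 1

Summary (fraction, with percent):

explained: PC1 0.7812 (78.12%), PC2 0.2188 (21.88%);  cumulative: 0.7812, 1


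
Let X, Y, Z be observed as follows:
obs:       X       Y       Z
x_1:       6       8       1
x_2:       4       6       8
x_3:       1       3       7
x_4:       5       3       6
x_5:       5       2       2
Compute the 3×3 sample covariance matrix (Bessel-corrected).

Step 1 — column means:
  mean(X) = (6 + 4 + 1 + 5 + 5) / 5 = 21/5 = 4.2
  mean(Y) = (8 + 6 + 3 + 3 + 2) / 5 = 22/5 = 4.4
  mean(Z) = (1 + 8 + 7 + 6 + 2) / 5 = 24/5 = 4.8

Step 2 — sample covariance S[i,j] = (1/(n-1)) · Σ_k (x_{k,i} - mean_i) · (x_{k,j} - mean_j), with n-1 = 4.
  S[X,X] = ((1.8)·(1.8) + (-0.2)·(-0.2) + (-3.2)·(-3.2) + (0.8)·(0.8) + (0.8)·(0.8)) / 4 = 14.8/4 = 3.7
  S[X,Y] = ((1.8)·(3.6) + (-0.2)·(1.6) + (-3.2)·(-1.4) + (0.8)·(-1.4) + (0.8)·(-2.4)) / 4 = 7.6/4 = 1.9
  S[X,Z] = ((1.8)·(-3.8) + (-0.2)·(3.2) + (-3.2)·(2.2) + (0.8)·(1.2) + (0.8)·(-2.8)) / 4 = -15.8/4 = -3.95
  S[Y,Y] = ((3.6)·(3.6) + (1.6)·(1.6) + (-1.4)·(-1.4) + (-1.4)·(-1.4) + (-2.4)·(-2.4)) / 4 = 25.2/4 = 6.3
  S[Y,Z] = ((3.6)·(-3.8) + (1.6)·(3.2) + (-1.4)·(2.2) + (-1.4)·(1.2) + (-2.4)·(-2.8)) / 4 = -6.6/4 = -1.65
  S[Z,Z] = ((-3.8)·(-3.8) + (3.2)·(3.2) + (2.2)·(2.2) + (1.2)·(1.2) + (-2.8)·(-2.8)) / 4 = 38.8/4 = 9.7

S is symmetric (S[j,i] = S[i,j]). Assembling:

S = [[3.7, 1.9, -3.95],
 [1.9, 6.3, -1.65],
 [-3.95, -1.65, 9.7]]


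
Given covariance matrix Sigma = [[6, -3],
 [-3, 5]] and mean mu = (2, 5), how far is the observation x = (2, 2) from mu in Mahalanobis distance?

Step 1 — centre the observation: (x - mu) = (0, -3).

Step 2 — invert Sigma. det(Sigma) = 6·5 - (-3)² = 21.
  Sigma^{-1} = (1/det) · [[d, -b], [-b, a]] = [[0.2381, 0.1429],
 [0.1429, 0.2857]].

Step 3 — form the quadratic (x - mu)^T · Sigma^{-1} · (x - mu):
  Sigma^{-1} · (x - mu) = (-0.4286, -0.8571).
  (x - mu)^T · [Sigma^{-1} · (x - mu)] = (0)·(-0.4286) + (-3)·(-0.8571) = 2.5714.

Step 4 — take square root: d = √(2.5714) ≈ 1.6036.

d(x, mu) = √(2.5714) ≈ 1.6036


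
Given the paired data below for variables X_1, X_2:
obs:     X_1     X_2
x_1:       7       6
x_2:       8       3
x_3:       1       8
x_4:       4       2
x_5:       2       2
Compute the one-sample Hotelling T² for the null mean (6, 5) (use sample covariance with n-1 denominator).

Step 1 — sample mean vector:
  mean(X_1) = (7 + 8 + 1 + 4 + 2) / 5 = 22/5 = 4.4
  mean(X_2) = (6 + 3 + 8 + 2 + 2) / 5 = 21/5 = 4.2
  x̄ = (4.4, 4.2),  deviation x̄ - mu_0 = (4.4, 4.2) - (6, 5) = (-1.6, -0.8).

Step 2 — sample covariance matrix, S[i,j] = (1/(n-1)) · Σ_k (x_{k,i} - mean_i) · (x_{k,j} - mean_j), divisor n-1 = 4:
  S[X_1,X_1] = ((2.6)·(2.6) + (3.6)·(3.6) + (-3.4)·(-3.4) + (-0.4)·(-0.4) + (-2.4)·(-2.4)) / 4 = 37.2/4 = 9.3
  S[X_1,X_2] = ((2.6)·(1.8) + (3.6)·(-1.2) + (-3.4)·(3.8) + (-0.4)·(-2.2) + (-2.4)·(-2.2)) / 4 = -6.4/4 = -1.6
  S[X_2,X_2] = ((1.8)·(1.8) + (-1.2)·(-1.2) + (3.8)·(3.8) + (-2.2)·(-2.2) + (-2.2)·(-2.2)) / 4 = 28.8/4 = 7.2
  S = [[9.3, -1.6],
 [-1.6, 7.2]].

Step 3 — invert S. det(S) = 9.3·7.2 - (-1.6)² = 64.4.
  S^{-1} = (1/det) · [[d, -b], [-b, a]] = [[0.1118, 0.0248],
 [0.0248, 0.1444]].

Step 4 — quadratic form (x̄ - mu_0)^T · S^{-1} · (x̄ - mu_0):
  S^{-1} · (x̄ - mu_0) = (-0.1988, -0.1553),
  (x̄ - mu_0)^T · [...] = (-1.6)·(-0.1988) + (-0.8)·(-0.1553) = 0.4422.

Step 5 — scale by n: T² = 5 · 0.4422 = 2.2112.

T² ≈ 2.2112
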